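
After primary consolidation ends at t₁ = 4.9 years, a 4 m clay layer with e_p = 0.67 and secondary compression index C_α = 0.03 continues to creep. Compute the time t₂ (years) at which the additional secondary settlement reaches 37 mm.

S_s = C_α·H/(1+e_p)·log₁₀(t₂/t₁) ⇒ log₁₀(t₂/t₁) = S_s·(1+e_p)/(C_α·H).
log₁₀(t₂/t₁) = 0.037 × (1+0.67) / (0.03×4) = 0.5149
t₂ = t₁ × 10^0.5149 = 4.9 × 3.273 = 16.04 years

t₂ ≈ 16 years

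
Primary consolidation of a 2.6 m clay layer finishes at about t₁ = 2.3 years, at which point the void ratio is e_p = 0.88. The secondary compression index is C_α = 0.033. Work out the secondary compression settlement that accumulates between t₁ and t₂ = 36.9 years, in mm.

S_s ≈ 55 mm

Secondary compression: S_s = C_α·H/(1+e_p)·log₁₀(t₂/t₁)
S_s = 0.033×2.6/(1+0.88)×log₁₀(36.9/2.3)
    = 0.04564 × 1.205 = 0.05501 m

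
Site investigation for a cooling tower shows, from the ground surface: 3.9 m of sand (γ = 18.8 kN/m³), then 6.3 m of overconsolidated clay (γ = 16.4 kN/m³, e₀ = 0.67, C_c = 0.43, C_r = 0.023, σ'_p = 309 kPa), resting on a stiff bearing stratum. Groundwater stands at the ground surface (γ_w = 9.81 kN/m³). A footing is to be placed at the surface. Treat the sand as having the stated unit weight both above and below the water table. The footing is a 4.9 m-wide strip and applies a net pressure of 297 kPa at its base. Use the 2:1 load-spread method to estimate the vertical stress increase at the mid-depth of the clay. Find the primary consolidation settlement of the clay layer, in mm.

S_c ≈ 43.6 mm

Mid-depth of clay below the ground surface: z = 3.9 + 6.3/2 = 7.05 m.
Total vertical stress at mid-clay: σ_v = 18.8×3.9 + 16.4×3.15 = 124.98 kPa.
Pore pressure: u = 9.81×(7.05 − 0) = 69.16 kPa.
Initial effective stress: σ'_0 = σ_v − u = 124.98 − 69.16 = 55.82 kPa.
Stress increase at mid-clay by the 2:1 spreading method:
Δσ = qB/(B+z) = 297×4.9/(4.9+7.05) = 121.78 kPa
Final effective stress: σ'_f = 55.82 + 121.78 = 177.6 kPa.
σ'_f = 177.6 ≤ σ'_p = 309 kPa, so the clay remains overconsolidated and only the recompression index applies:
S_c = C_r·H/(1+e₀)·log₁₀(σ'_f/σ'_0) = 0.023×6.3/1.67×log₁₀(177.6/55.82)
    = 0.086767 × 0.50265 = 0.04361 m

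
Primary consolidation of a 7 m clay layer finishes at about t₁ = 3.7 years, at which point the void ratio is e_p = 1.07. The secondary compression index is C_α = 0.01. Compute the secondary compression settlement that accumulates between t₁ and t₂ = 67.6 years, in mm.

Secondary compression: S_s = C_α·H/(1+e_p)·log₁₀(t₂/t₁)
S_s = 0.01×7/(1+1.07)×log₁₀(67.6/3.7)
    = 0.03382 × 1.262 = 0.04267 m

S_s ≈ 42.7 mm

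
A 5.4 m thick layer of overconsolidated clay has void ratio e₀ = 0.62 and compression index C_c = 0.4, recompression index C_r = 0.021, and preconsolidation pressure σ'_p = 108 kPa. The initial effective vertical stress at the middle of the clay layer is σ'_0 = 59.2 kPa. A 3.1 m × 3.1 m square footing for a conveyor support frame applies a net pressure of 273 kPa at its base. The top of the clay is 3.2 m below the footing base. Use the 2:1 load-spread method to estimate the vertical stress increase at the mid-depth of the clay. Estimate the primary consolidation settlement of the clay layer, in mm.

Mid-depth of clay below the footing base: z = 3.2 + 5.4/2 = 5.9 m.
Stress increase at mid-clay by the 2:1 spreading method:
Δσ = qBL/((B+z)(L+z)) = 273×3.1×3.1/((3.1+5.9)(3.1+5.9)) = 32.389 kPa
Final effective stress: σ'_f = 59.2 + 32.389 = 91.589 kPa.
σ'_f = 91.589 ≤ σ'_p = 108 kPa, so the clay remains overconsolidated and only the recompression index applies:
S_c = C_r·H/(1+e₀)·log₁₀(σ'_f/σ'_0) = 0.021×5.4/1.62×log₁₀(91.589/59.2)
    = 0.069999 × 0.18952 = 0.01327 m

S_c ≈ 13.3 mm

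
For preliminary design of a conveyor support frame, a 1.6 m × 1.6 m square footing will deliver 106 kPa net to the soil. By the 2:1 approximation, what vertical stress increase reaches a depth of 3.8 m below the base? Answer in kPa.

By the 2:1 method the load spreads at 1 horizontal : 2 vertical, so at depth z the loaded area has grown by z in each plan dimension:
Δσ = qBL/((B+z)(L+z)) = 106×1.6×1.6/((1.6+3.8)(1.6+3.8)) = 9.3059 kPa

Δσ_z ≈ 9.31 kPa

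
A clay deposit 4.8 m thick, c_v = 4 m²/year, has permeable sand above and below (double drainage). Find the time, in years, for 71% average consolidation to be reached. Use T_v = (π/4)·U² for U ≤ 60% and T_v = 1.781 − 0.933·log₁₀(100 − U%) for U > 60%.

t ≈ 0.6 years

Drainage path length: H_d = H/2 = 2.4 m (double drainage).
U > 60%: T_v = 1.781 − 0.933·log₁₀(100 − 71) = 0.41658.
t = T_v·H_d²/c_v = 0.41658×2.4²/4 = 0.5999 years.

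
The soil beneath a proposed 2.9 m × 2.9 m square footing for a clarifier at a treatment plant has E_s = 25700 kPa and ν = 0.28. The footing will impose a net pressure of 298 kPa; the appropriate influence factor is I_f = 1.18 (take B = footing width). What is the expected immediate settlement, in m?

S_e ≈ 0.0366 m

Immediate (elastic) settlement: S_e = q·B·(1−ν²)/E_s · I_f.
S_e = 298 × 2.9 × (1 − 0.28²) / 25700 × 1.18
    = 298 × 2.9 × 0.9216 / 25700 × 1.18
    = 0.03657 m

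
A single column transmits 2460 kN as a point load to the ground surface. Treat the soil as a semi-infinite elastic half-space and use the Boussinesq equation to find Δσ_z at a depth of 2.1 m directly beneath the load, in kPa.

Δσ_z ≈ 266 kPa

Boussinesq vertical stress below a point load on an elastic half-space:
Δσ_z = 3P/(2πz²) · [1 + (r/z)²]^(−5/2)
r/z = 0/2.1 = 0; [1+(r/z)²]^(−5/2) = 1.
Δσ_z = 3×2460/(2π×2.1²) × 1 = 266.34 × 1 = 266.3 kPa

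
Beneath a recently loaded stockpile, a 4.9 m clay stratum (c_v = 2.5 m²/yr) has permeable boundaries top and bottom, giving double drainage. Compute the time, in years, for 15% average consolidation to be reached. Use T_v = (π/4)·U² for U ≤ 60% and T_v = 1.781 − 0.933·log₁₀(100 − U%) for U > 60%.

t ≈ 0.0424 years

Drainage path length: H_d = H/2 = 2.45 m (double drainage).
U ≤ 60%: T_v = (π/4)·U² = (π/4)×0.15² = 0.017671.
t = T_v·H_d²/c_v = 0.017671×2.45²/2.5 = 0.04243 years.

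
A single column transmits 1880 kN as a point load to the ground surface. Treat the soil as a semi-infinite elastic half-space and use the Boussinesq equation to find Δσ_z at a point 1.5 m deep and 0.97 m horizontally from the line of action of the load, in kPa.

Δσ_z ≈ 167 kPa

Boussinesq vertical stress below a point load on an elastic half-space:
Δσ_z = 3P/(2πz²) · [1 + (r/z)²]^(−5/2)
r/z = 0.97/1.5 = 0.64667; [1+(r/z)²]^(−5/2) = 0.41752.
Δσ_z = 3×1880/(2π×1.5²) × 0.41752 = 398.95 × 0.41752 = 166.6 kPa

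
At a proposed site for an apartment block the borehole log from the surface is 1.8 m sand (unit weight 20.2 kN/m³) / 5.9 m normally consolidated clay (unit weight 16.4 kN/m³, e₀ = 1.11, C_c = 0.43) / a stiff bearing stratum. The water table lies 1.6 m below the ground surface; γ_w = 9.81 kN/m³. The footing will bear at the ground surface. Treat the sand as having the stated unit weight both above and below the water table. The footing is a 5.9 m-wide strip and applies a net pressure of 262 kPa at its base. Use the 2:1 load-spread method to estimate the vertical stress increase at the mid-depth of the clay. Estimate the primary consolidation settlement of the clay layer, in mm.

Mid-depth of clay below the ground surface: z = 1.8 + 5.9/2 = 4.75 m.
Total vertical stress at mid-clay: σ_v = 20.2×1.8 + 16.4×2.95 = 84.74 kPa.
Pore pressure: u = 9.81×(4.75 − 1.6) = 30.902 kPa.
Initial effective stress: σ'_0 = σ_v − u = 84.74 − 30.902 = 53.838 kPa.
Stress increase at mid-clay by the 2:1 spreading method:
Δσ = qB/(B+z) = 262×5.9/(5.9+4.75) = 145.15 kPa
Final effective stress: σ'_f = σ'_0 + Δσ = 53.838 + 145.15 = 198.99 kPa.
Normally consolidated clay, so the full stress increment lies on the virgin compression line:
S_c = C_c·H/(1+e₀)·log₁₀(σ'_f/σ'_0) = 0.43×5.9/(1+1.11)×log₁₀(198.99/53.838)
    = 1.2024 × 0.56774 = 0.6827 m

S_c ≈ 683 mm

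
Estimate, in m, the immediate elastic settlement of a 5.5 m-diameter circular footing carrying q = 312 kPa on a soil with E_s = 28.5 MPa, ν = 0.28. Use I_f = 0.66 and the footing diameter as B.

Immediate (elastic) settlement: S_e = q·B·(1−ν²)/E_s · I_f.
E_s = 28.5 MPa = 28500 kPa.
S_e = 312 × 5.5 × (1 − 0.28²) / 28500 × 0.66
    = 312 × 5.5 × 0.9216 / 28500 × 0.66
    = 0.03662 m

S_e ≈ 0.0366 m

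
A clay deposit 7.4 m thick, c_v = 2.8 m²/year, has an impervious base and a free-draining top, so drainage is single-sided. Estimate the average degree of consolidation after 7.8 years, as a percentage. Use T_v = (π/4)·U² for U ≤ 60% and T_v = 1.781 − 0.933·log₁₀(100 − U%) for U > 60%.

Drainage path length: H_d = H = 7.4 m (single drainage).
T_v = c_v·t/H_d² = 2.8×7.8/7.4² = 0.39883.
T_v = 0.39883 corresponds to the U > 60% branch:
U = 1 − 10^((1.781 − T_v)/0.933)/100 = 0.697

U ≈ 69.7 %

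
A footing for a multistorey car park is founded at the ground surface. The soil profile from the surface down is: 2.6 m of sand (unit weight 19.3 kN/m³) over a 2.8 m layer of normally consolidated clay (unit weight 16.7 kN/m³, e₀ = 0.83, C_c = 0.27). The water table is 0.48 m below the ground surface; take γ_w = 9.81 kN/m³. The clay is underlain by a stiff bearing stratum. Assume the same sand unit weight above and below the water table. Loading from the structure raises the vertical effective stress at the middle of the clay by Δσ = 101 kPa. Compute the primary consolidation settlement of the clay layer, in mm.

S_c ≈ 229 mm

Mid-depth of clay below the ground surface: z = 2.6 + 2.8/2 = 4 m.
Total vertical stress at mid-clay: σ_v = 19.3×2.6 + 16.7×1.4 = 73.56 kPa.
Pore pressure: u = 9.81×(4 − 0.48) = 34.531 kPa.
Initial effective stress: σ'_0 = σ_v − u = 73.56 − 34.531 = 39.029 kPa.
Final effective stress: σ'_f = σ'_0 + Δσ = 39.029 + 101 = 140.03 kPa.
Normally consolidated clay, so the full stress increment lies on the virgin compression line:
S_c = C_c·H/(1+e₀)·log₁₀(σ'_f/σ'_0) = 0.27×2.8/(1+0.83)×log₁₀(140.03/39.029)
    = 0.41311 × 0.55483 = 0.2292 m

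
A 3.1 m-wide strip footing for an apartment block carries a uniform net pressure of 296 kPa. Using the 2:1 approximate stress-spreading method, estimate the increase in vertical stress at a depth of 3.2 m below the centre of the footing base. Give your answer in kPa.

Δσ_z ≈ 146 kPa

By the 2:1 method the load spreads at 1 horizontal : 2 vertical, so at depth z the loaded area has grown by z in each plan dimension:
Δσ = qB/(B+z) = 296×3.1/(3.1+3.2) = 145.65 kPa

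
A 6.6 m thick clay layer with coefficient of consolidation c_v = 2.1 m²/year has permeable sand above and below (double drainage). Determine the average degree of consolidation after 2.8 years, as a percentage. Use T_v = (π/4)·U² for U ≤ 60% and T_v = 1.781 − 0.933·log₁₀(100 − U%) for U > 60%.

U ≈ 78.6 %

Drainage path length: H_d = H/2 = 3.3 m (double drainage).
T_v = c_v·t/H_d² = 2.1×2.8/3.3² = 0.53994.
T_v = 0.53994 corresponds to the U > 60% branch:
U = 1 − 10^((1.781 − T_v)/0.933)/100 = 0.7861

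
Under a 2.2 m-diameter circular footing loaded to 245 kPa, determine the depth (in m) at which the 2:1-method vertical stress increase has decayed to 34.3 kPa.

z ≈ 3.68 m

2:1 spreading — at depth z the loaded area has grown by z in each plan dimension:
qD²/(D+z)² = Δσ_z ⇒ z = D(√(q/Δσ_z) − 1) = 2.2×(√(245/34.3) − 1) = 3.68 m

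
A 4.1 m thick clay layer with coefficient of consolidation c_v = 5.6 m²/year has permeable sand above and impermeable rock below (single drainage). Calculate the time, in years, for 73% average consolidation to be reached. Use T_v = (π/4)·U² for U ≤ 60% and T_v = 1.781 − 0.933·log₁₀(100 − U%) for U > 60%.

t ≈ 1.34 years

Drainage path length: H_d = H = 4.1 m (single drainage).
U > 60%: T_v = 1.781 − 0.933·log₁₀(100 − 73) = 0.44554.
t = T_v·H_d²/c_v = 0.44554×4.1²/5.6 = 1.337 years.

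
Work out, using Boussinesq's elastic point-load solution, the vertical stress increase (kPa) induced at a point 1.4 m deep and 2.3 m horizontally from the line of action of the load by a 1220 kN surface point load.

Δσ_z ≈ 11.3 kPa

Boussinesq vertical stress below a point load on an elastic half-space:
Δσ_z = 3P/(2πz²) · [1 + (r/z)²]^(−5/2)
r/z = 2.3/1.4 = 1.6429; [1+(r/z)²]^(−5/2) = 0.038001.
Δσ_z = 3×1220/(2π×1.4²) × 0.038001 = 297.2 × 0.038001 = 11.29 kPa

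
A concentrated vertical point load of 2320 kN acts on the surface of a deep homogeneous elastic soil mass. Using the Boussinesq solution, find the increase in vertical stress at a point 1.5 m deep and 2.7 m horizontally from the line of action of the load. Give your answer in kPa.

Δσ_z ≈ 13.3 kPa

Boussinesq vertical stress below a point load on an elastic half-space:
Δσ_z = 3P/(2πz²) · [1 + (r/z)²]^(−5/2)
r/z = 2.7/1.5 = 1.8; [1+(r/z)²]^(−5/2) = 0.027014.
Δσ_z = 3×2320/(2π×1.5²) × 0.027014 = 492.32 × 0.027014 = 13.3 kPa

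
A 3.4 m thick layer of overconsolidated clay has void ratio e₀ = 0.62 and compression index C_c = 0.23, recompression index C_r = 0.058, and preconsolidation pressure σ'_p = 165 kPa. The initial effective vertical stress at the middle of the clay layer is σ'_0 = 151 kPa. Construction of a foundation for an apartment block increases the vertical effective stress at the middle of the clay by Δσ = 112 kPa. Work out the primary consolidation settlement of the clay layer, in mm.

Final effective stress: σ'_f = 151 + 112 = 263 kPa.
σ'_f = 263 > σ'_p = 165 kPa, so the stress path crosses the preconsolidation pressure — recompression up to σ'_p, then virgin compression beyond:
S_c = H/(1+e₀)·[C_r·log₁₀(σ'_p/σ'_0) + C_c·log₁₀(σ'_f/σ'_p)]
    = 3.4/1.62 × [0.058×log₁₀(165/151) + 0.23×log₁₀(263/165)]
    = 2.0988 × [0.0022334 + 0.046569] = 0.1024 m

S_c ≈ 102 mm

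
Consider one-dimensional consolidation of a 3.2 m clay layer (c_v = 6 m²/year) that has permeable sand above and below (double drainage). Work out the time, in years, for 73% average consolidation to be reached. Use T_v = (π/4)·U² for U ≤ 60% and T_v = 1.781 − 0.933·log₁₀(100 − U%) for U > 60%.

Drainage path length: H_d = H/2 = 1.6 m (double drainage).
U > 60%: T_v = 1.781 − 0.933·log₁₀(100 − 73) = 0.44554.
t = T_v·H_d²/c_v = 0.44554×1.6²/6 = 0.1901 years.

t ≈ 0.19 years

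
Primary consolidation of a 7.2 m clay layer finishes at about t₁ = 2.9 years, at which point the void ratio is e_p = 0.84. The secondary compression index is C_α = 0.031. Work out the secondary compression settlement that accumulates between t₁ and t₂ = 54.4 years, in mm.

Secondary compression: S_s = C_α·H/(1+e_p)·log₁₀(t₂/t₁)
S_s = 0.031×7.2/(1+0.84)×log₁₀(54.4/2.9)
    = 0.1213 × 1.273 = 0.1544 m

S_s ≈ 154 mm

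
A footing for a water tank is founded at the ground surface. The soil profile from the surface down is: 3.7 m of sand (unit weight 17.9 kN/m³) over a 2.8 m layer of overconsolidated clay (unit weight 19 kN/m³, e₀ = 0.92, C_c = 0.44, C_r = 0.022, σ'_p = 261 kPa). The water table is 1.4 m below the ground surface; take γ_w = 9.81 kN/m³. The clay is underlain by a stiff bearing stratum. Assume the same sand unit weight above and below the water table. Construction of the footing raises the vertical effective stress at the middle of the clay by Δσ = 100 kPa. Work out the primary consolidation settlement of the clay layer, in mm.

S_c ≈ 14.2 mm

Mid-depth of clay below the ground surface: z = 3.7 + 2.8/2 = 5.1 m.
Total vertical stress at mid-clay: σ_v = 17.9×3.7 + 19×1.4 = 92.83 kPa.
Pore pressure: u = 9.81×(5.1 − 1.4) = 36.297 kPa.
Initial effective stress: σ'_0 = σ_v − u = 92.83 − 36.297 = 56.533 kPa.
Final effective stress: σ'_f = 56.533 + 100 = 156.53 kPa.
σ'_f = 156.53 ≤ σ'_p = 261 kPa, so the clay remains overconsolidated and only the recompression index applies:
S_c = C_r·H/(1+e₀)·log₁₀(σ'_f/σ'_0) = 0.022×2.8/1.92×log₁₀(156.53/56.533)
    = 0.032083 × 0.4423 = 0.01419 m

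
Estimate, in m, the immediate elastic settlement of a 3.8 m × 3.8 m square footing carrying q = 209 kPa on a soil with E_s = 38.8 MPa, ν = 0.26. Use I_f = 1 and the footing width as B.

S_e ≈ 0.0191 m

Immediate (elastic) settlement: S_e = q·B·(1−ν²)/E_s · I_f.
E_s = 38.8 MPa = 38800 kPa.
S_e = 209 × 3.8 × (1 − 0.26²) / 38800 × 1
    = 209 × 3.8 × 0.9324 / 38800 × 1
    = 0.01909 m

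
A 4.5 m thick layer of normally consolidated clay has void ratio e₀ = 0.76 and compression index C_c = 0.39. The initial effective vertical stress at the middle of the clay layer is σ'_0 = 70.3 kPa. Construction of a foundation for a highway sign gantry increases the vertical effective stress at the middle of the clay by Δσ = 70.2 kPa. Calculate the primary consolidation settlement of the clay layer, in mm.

S_c ≈ 300 mm

Final effective stress: σ'_f = σ'_0 + Δσ = 70.3 + 70.2 = 140.5 kPa.
Normally consolidated clay, so the full stress increment lies on the virgin compression line:
S_c = C_c·H/(1+e₀)·log₁₀(σ'_f/σ'_0) = 0.39×4.5/(1+0.76)×log₁₀(140.5/70.3)
    = 0.99716 × 0.30072 = 0.2999 m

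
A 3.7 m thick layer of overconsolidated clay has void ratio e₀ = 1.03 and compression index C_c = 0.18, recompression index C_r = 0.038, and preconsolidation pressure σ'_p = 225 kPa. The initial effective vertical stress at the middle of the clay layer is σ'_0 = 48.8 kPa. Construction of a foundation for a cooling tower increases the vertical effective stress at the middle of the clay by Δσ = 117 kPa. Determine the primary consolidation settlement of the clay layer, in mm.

Final effective stress: σ'_f = 48.8 + 117 = 165.8 kPa.
σ'_f = 165.8 ≤ σ'_p = 225 kPa, so the clay remains overconsolidated and only the recompression index applies:
S_c = C_r·H/(1+e₀)·log₁₀(σ'_f/σ'_0) = 0.038×3.7/2.03×log₁₀(165.8/48.8)
    = 0.069263 × 0.53116 = 0.03679 m

S_c ≈ 36.8 mm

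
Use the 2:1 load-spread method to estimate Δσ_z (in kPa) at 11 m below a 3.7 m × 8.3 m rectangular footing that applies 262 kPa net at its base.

By the 2:1 method the load spreads at 1 horizontal : 2 vertical, so at depth z the loaded area has grown by z in each plan dimension:
Δσ = qBL/((B+z)(L+z)) = 262×3.7×8.3/((3.7+11)(8.3+11)) = 28.36 kPa

Δσ_z ≈ 28.4 kPa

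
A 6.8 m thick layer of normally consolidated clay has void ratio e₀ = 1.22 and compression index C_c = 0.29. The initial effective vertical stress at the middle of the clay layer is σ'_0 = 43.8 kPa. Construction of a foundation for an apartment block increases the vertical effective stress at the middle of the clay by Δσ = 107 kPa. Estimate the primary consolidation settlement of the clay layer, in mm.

Final effective stress: σ'_f = σ'_0 + Δσ = 43.8 + 107 = 150.8 kPa.
Normally consolidated clay, so the full stress increment lies on the virgin compression line:
S_c = C_c·H/(1+e₀)·log₁₀(σ'_f/σ'_0) = 0.29×6.8/(1+1.22)×log₁₀(150.8/43.8)
    = 0.88829 × 0.53693 = 0.4769 m

S_c ≈ 477 mm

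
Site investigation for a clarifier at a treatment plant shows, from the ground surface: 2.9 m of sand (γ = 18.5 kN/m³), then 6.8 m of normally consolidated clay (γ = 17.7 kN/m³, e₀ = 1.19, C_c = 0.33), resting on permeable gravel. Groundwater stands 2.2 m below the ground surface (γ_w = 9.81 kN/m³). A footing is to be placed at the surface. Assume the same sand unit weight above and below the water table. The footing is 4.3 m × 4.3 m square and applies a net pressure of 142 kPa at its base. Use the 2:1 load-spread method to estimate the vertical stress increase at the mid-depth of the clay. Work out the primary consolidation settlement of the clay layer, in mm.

S_c ≈ 123 mm

Mid-depth of clay below the ground surface: z = 2.9 + 6.8/2 = 6.3 m.
Total vertical stress at mid-clay: σ_v = 18.5×2.9 + 17.7×3.4 = 113.83 kPa.
Pore pressure: u = 9.81×(6.3 − 2.2) = 40.221 kPa.
Initial effective stress: σ'_0 = σ_v − u = 113.83 − 40.221 = 73.609 kPa.
Stress increase at mid-clay by the 2:1 spreading method:
Δσ = qBL/((B+z)(L+z)) = 142×4.3×4.3/((4.3+6.3)(4.3+6.3)) = 23.368 kPa
Final effective stress: σ'_f = σ'_0 + Δσ = 73.609 + 23.368 = 96.977 kPa.
Normally consolidated clay, so the full stress increment lies on the virgin compression line:
S_c = C_c·H/(1+e₀)·log₁₀(σ'_f/σ'_0) = 0.33×6.8/(1+1.19)×log₁₀(96.977/73.609)
    = 1.0247 × 0.11974 = 0.1227 m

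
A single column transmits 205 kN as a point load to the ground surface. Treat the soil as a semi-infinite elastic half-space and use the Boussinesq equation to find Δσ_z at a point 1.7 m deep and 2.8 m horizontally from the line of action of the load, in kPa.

Boussinesq vertical stress below a point load on an elastic half-space:
Δσ_z = 3P/(2πz²) · [1 + (r/z)²]^(−5/2)
r/z = 2.8/1.7 = 1.6471; [1+(r/z)²]^(−5/2) = 0.037648.
Δσ_z = 3×205/(2π×1.7²) × 0.037648 = 33.869 × 0.037648 = 1.275 kPa

Δσ_z ≈ 1.28 kPa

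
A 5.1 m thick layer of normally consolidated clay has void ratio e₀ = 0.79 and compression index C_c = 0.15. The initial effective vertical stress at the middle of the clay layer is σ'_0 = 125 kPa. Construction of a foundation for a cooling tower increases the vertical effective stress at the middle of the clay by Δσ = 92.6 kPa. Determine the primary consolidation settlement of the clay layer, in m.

S_c ≈ 0.103 m

Final effective stress: σ'_f = σ'_0 + Δσ = 125 + 92.6 = 217.6 kPa.
Normally consolidated clay, so the full stress increment lies on the virgin compression line:
S_c = C_c·H/(1+e₀)·log₁₀(σ'_f/σ'_0) = 0.15×5.1/(1+0.79)×log₁₀(217.6/125)
    = 0.42737 × 0.24075 = 0.1029 m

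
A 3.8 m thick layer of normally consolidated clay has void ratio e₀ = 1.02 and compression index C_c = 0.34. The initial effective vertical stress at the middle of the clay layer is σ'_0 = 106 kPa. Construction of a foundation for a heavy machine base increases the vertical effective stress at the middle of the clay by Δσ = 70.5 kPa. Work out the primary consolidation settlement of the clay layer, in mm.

Final effective stress: σ'_f = σ'_0 + Δσ = 106 + 70.5 = 176.5 kPa.
Normally consolidated clay, so the full stress increment lies on the virgin compression line:
S_c = C_c·H/(1+e₀)·log₁₀(σ'_f/σ'_0) = 0.34×3.8/(1+1.02)×log₁₀(176.5/106)
    = 0.6396 × 0.22144 = 0.1416 m

S_c ≈ 142 mm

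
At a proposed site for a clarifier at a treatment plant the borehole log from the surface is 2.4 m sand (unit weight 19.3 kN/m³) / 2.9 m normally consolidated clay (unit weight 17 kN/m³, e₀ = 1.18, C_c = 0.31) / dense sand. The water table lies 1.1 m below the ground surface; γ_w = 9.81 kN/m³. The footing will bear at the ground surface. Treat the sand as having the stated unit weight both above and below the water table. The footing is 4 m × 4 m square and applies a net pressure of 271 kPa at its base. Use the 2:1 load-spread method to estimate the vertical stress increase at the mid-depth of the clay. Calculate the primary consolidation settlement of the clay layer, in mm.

S_c ≈ 171 mm

Mid-depth of clay below the ground surface: z = 2.4 + 2.9/2 = 3.85 m.
Total vertical stress at mid-clay: σ_v = 19.3×2.4 + 17×1.45 = 70.97 kPa.
Pore pressure: u = 9.81×(3.85 − 1.1) = 26.978 kPa.
Initial effective stress: σ'_0 = σ_v − u = 70.97 − 26.978 = 43.992 kPa.
Stress increase at mid-clay by the 2:1 spreading method:
Δσ = qBL/((B+z)(L+z)) = 271×4×4/((4+3.85)(4+3.85)) = 70.364 kPa
Final effective stress: σ'_f = σ'_0 + Δσ = 43.992 + 70.364 = 114.36 kPa.
Normally consolidated clay, so the full stress increment lies on the virgin compression line:
S_c = C_c·H/(1+e₀)·log₁₀(σ'_f/σ'_0) = 0.31×2.9/(1+1.18)×log₁₀(114.36/43.992)
    = 0.41239 × 0.4149 = 0.1711 m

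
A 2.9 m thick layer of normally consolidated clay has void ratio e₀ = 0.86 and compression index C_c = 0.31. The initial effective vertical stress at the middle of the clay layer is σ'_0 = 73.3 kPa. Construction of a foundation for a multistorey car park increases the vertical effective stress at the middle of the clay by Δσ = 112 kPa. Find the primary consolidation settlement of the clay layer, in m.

Final effective stress: σ'_f = σ'_0 + Δσ = 73.3 + 112 = 185.3 kPa.
Normally consolidated clay, so the full stress increment lies on the virgin compression line:
S_c = C_c·H/(1+e₀)·log₁₀(σ'_f/σ'_0) = 0.31×2.9/(1+0.86)×log₁₀(185.3/73.3)
    = 0.48333 × 0.40277 = 0.1947 m

S_c ≈ 0.195 m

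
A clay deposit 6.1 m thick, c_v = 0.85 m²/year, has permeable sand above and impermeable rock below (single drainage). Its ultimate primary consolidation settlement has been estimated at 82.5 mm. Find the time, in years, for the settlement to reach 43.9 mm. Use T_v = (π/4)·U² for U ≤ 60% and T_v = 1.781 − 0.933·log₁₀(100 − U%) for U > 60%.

Drainage path length: H_d = H = 6.1 m (single drainage).
U = S(t)/S_ult = 43.9/82.5 = 0.5321.
U ≤ 60%: T_v = (π/4)·U² = (π/4)×0.53212² = 0.22239.
t = T_v·H_d²/c_v = 0.22239×6.1²/0.85 = 9.735 years.

t ≈ 9.74 years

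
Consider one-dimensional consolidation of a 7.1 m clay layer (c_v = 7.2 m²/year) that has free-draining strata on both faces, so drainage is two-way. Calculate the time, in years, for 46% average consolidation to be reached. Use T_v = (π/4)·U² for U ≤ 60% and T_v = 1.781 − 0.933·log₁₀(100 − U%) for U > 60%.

t ≈ 0.291 years

Drainage path length: H_d = H/2 = 3.55 m (double drainage).
U ≤ 60%: T_v = (π/4)·U² = (π/4)×0.46² = 0.16619.
t = T_v·H_d²/c_v = 0.16619×3.55²/7.2 = 0.2909 years.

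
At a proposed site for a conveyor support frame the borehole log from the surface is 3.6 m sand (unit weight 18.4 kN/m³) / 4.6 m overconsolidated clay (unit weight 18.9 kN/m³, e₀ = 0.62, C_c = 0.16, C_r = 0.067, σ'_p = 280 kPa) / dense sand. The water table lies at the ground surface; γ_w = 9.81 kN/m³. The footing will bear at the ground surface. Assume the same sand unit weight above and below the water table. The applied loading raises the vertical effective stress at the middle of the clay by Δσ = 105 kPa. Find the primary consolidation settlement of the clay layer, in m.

Mid-depth of clay below the ground surface: z = 3.6 + 4.6/2 = 5.9 m.
Total vertical stress at mid-clay: σ_v = 18.4×3.6 + 18.9×2.3 = 109.71 kPa.
Pore pressure: u = 9.81×(5.9 − 0) = 57.879 kPa.
Initial effective stress: σ'_0 = σ_v − u = 109.71 − 57.879 = 51.831 kPa.
Final effective stress: σ'_f = 51.831 + 105 = 156.83 kPa.
σ'_f = 156.83 ≤ σ'_p = 280 kPa, so the clay remains overconsolidated and only the recompression index applies:
S_c = C_r·H/(1+e₀)·log₁₀(σ'_f/σ'_0) = 0.067×4.6/1.62×log₁₀(156.83/51.831)
    = 0.19025 × 0.48084 = 0.09148 m

S_c ≈ 0.0915 m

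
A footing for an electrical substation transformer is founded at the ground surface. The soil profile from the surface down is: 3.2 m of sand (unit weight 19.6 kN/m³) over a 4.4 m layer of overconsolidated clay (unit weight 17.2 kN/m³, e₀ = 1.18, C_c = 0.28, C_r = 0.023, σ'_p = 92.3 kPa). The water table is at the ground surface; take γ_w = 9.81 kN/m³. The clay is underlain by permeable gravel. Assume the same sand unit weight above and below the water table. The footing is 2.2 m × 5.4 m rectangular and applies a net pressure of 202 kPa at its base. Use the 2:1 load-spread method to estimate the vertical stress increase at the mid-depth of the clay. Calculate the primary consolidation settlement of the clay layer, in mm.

Mid-depth of clay below the ground surface: z = 3.2 + 4.4/2 = 5.4 m.
Total vertical stress at mid-clay: σ_v = 19.6×3.2 + 17.2×2.2 = 100.56 kPa.
Pore pressure: u = 9.81×(5.4 − 0) = 52.974 kPa.
Initial effective stress: σ'_0 = σ_v − u = 100.56 − 52.974 = 47.586 kPa.
Stress increase at mid-clay by the 2:1 spreading method:
Δσ = qBL/((B+z)(L+z)) = 202×2.2×5.4/((2.2+5.4)(5.4+5.4)) = 29.237 kPa
Final effective stress: σ'_f = 47.586 + 29.237 = 76.823 kPa.
σ'_f = 76.823 ≤ σ'_p = 92.3 kPa, so the clay remains overconsolidated and only the recompression index applies:
S_c = C_r·H/(1+e₀)·log₁₀(σ'_f/σ'_0) = 0.023×4.4/2.18×log₁₀(76.823/47.586)
    = 0.046421 × 0.20801 = 0.009656 m

S_c ≈ 9.66 mm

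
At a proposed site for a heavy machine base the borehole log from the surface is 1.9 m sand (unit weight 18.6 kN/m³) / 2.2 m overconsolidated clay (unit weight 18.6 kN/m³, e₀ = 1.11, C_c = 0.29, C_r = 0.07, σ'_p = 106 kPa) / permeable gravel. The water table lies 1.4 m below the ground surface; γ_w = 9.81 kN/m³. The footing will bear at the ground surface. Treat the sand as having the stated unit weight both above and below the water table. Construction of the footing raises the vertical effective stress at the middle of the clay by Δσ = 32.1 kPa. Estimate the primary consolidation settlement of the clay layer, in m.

S_c ≈ 0.0186 m

Mid-depth of clay below the ground surface: z = 1.9 + 2.2/2 = 3 m.
Total vertical stress at mid-clay: σ_v = 18.6×1.9 + 18.6×1.1 = 55.8 kPa.
Pore pressure: u = 9.81×(3 − 1.4) = 15.696 kPa.
Initial effective stress: σ'_0 = σ_v − u = 55.8 − 15.696 = 40.104 kPa.
Final effective stress: σ'_f = 40.104 + 32.1 = 72.204 kPa.
σ'_f = 72.204 ≤ σ'_p = 106 kPa, so the clay remains overconsolidated and only the recompression index applies:
S_c = C_r·H/(1+e₀)·log₁₀(σ'_f/σ'_0) = 0.07×2.2/2.11×log₁₀(72.204/40.104)
    = 0.072989 × 0.25537 = 0.01864 m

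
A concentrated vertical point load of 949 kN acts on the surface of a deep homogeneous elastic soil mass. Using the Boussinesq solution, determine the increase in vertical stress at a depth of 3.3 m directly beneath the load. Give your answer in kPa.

Boussinesq vertical stress below a point load on an elastic half-space:
Δσ_z = 3P/(2πz²) · [1 + (r/z)²]^(−5/2)
r/z = 0/3.3 = 0; [1+(r/z)²]^(−5/2) = 1.
Δσ_z = 3×949/(2π×3.3²) × 1 = 41.608 × 1 = 41.61 kPa

Δσ_z ≈ 41.6 kPa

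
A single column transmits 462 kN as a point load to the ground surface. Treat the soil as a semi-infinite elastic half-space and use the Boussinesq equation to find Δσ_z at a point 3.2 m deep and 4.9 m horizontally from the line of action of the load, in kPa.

Boussinesq vertical stress below a point load on an elastic half-space:
Δσ_z = 3P/(2πz²) · [1 + (r/z)²]^(−5/2)
r/z = 4.9/3.2 = 1.5312; [1+(r/z)²]^(−5/2) = 0.048876.
Δσ_z = 3×462/(2π×3.2²) × 0.048876 = 21.542 × 0.048876 = 1.053 kPa

Δσ_z ≈ 1.05 kPa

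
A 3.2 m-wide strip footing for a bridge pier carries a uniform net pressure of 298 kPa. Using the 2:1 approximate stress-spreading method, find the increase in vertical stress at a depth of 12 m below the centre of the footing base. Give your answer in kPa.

Δσ_z ≈ 62.7 kPa

By the 2:1 method the load spreads at 1 horizontal : 2 vertical, so at depth z the loaded area has grown by z in each plan dimension:
Δσ = qB/(B+z) = 298×3.2/(3.2+12) = 62.737 kPa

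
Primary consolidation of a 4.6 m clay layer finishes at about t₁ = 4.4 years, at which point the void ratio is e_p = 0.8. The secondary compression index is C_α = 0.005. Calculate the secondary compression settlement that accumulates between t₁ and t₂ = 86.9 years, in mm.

S_s ≈ 16.6 mm

Secondary compression: S_s = C_α·H/(1+e_p)·log₁₀(t₂/t₁)
S_s = 0.005×4.6/(1+0.8)×log₁₀(86.9/4.4)
    = 0.01278 × 1.296 = 0.01655 m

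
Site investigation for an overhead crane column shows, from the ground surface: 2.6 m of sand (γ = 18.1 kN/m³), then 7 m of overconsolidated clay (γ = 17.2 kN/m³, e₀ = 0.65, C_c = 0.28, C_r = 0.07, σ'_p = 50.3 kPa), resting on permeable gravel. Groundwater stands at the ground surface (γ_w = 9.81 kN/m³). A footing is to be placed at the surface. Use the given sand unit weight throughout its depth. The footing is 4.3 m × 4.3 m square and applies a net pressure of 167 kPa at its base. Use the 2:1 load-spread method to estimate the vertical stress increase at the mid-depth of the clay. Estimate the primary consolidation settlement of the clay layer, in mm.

Mid-depth of clay below the ground surface: z = 2.6 + 7/2 = 6.1 m.
Total vertical stress at mid-clay: σ_v = 18.1×2.6 + 17.2×3.5 = 107.26 kPa.
Pore pressure: u = 9.81×(6.1 − 0) = 59.841 kPa.
Initial effective stress: σ'_0 = σ_v − u = 107.26 − 59.841 = 47.419 kPa.
Stress increase at mid-clay by the 2:1 spreading method:
Δσ = qBL/((B+z)(L+z)) = 167×4.3×4.3/((4.3+6.1)(4.3+6.1)) = 28.549 kPa
Final effective stress: σ'_f = 47.419 + 28.549 = 75.968 kPa.
σ'_f = 75.968 > σ'_p = 50.3 kPa, so the stress path crosses the preconsolidation pressure — recompression up to σ'_p, then virgin compression beyond:
S_c = H/(1+e₀)·[C_r·log₁₀(σ'_p/σ'_0) + C_c·log₁₀(σ'_f/σ'_p)]
    = 7/1.65 × [0.07×log₁₀(50.3/47.419) + 0.28×log₁₀(75.968/50.3)]
    = 4.2424 × [0.0017931 + 0.050138] = 0.2203 m

S_c ≈ 220 mm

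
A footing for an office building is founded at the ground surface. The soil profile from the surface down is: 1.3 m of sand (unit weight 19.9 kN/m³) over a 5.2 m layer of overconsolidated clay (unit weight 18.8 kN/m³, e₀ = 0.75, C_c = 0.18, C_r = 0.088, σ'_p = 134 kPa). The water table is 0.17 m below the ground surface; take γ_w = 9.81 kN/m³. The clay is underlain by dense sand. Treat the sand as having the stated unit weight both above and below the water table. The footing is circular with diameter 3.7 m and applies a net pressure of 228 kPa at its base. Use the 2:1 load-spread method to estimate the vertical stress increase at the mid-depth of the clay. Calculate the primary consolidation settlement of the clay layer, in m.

Mid-depth of clay below the ground surface: z = 1.3 + 5.2/2 = 3.9 m.
Total vertical stress at mid-clay: σ_v = 19.9×1.3 + 18.8×2.6 = 74.75 kPa.
Pore pressure: u = 9.81×(3.9 − 0.17) = 36.591 kPa.
Initial effective stress: σ'_0 = σ_v − u = 74.75 − 36.591 = 38.159 kPa.
Stress increase at mid-clay by the 2:1 spreading method:
Δσ ≈ qD²/(D+z)² = 228×3.7²/(3.7+3.9)² = 54.039 kPa
Final effective stress: σ'_f = 38.159 + 54.039 = 92.198 kPa.
σ'_f = 92.198 ≤ σ'_p = 134 kPa, so the clay remains overconsolidated and only the recompression index applies:
S_c = C_r·H/(1+e₀)·log₁₀(σ'_f/σ'_0) = 0.088×5.2/1.75×log₁₀(92.198/38.159)
    = 0.26148 × 0.38312 = 0.1002 m

S_c ≈ 0.1 m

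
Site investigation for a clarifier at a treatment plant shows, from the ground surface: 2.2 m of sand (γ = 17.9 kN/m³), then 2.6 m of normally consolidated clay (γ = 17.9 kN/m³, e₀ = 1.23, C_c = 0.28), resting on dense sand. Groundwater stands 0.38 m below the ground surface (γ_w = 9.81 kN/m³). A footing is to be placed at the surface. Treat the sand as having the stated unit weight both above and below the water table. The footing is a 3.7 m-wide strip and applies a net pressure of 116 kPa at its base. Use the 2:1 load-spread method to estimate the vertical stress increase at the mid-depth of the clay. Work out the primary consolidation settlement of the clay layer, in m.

Mid-depth of clay below the ground surface: z = 2.2 + 2.6/2 = 3.5 m.
Total vertical stress at mid-clay: σ_v = 17.9×2.2 + 17.9×1.3 = 62.65 kPa.
Pore pressure: u = 9.81×(3.5 − 0.38) = 30.607 kPa.
Initial effective stress: σ'_0 = σ_v − u = 62.65 − 30.607 = 32.043 kPa.
Stress increase at mid-clay by the 2:1 spreading method:
Δσ = qB/(B+z) = 116×3.7/(3.7+3.5) = 59.611 kPa
Final effective stress: σ'_f = σ'_0 + Δσ = 32.043 + 59.611 = 91.654 kPa.
Normally consolidated clay, so the full stress increment lies on the virgin compression line:
S_c = C_c·H/(1+e₀)·log₁₀(σ'_f/σ'_0) = 0.28×2.6/(1+1.23)×log₁₀(91.654/32.043)
    = 0.32646 × 0.45642 = 0.149 m

S_c ≈ 0.149 m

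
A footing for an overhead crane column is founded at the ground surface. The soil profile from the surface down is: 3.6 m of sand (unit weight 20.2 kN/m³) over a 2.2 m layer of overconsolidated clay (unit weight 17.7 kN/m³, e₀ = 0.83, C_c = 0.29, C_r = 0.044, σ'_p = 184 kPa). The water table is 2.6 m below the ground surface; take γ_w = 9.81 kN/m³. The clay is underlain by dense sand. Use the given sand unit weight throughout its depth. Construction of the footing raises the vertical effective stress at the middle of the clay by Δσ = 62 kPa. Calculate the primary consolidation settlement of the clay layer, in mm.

S_c ≈ 14.3 mm

Mid-depth of clay below the ground surface: z = 3.6 + 2.2/2 = 4.7 m.
Total vertical stress at mid-clay: σ_v = 20.2×3.6 + 17.7×1.1 = 92.19 kPa.
Pore pressure: u = 9.81×(4.7 − 2.6) = 20.601 kPa.
Initial effective stress: σ'_0 = σ_v − u = 92.19 − 20.601 = 71.589 kPa.
Final effective stress: σ'_f = 71.589 + 62 = 133.59 kPa.
σ'_f = 133.59 ≤ σ'_p = 184 kPa, so the clay remains overconsolidated and only the recompression index applies:
S_c = C_r·H/(1+e₀)·log₁₀(σ'_f/σ'_0) = 0.044×2.2/1.83×log₁₀(133.59/71.589)
    = 0.052897 × 0.27093 = 0.01433 m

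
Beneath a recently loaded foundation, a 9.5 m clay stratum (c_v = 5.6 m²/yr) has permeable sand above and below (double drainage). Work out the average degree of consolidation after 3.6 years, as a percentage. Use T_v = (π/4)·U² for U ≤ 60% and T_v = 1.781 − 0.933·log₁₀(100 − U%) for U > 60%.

Drainage path length: H_d = H/2 = 4.75 m (double drainage).
T_v = c_v·t/H_d² = 5.6×3.6/4.75² = 0.89352.
T_v = 0.89352 corresponds to the U > 60% branch:
U = 1 − 10^((1.781 − T_v)/0.933)/100 = 0.9106

U ≈ 91.1 %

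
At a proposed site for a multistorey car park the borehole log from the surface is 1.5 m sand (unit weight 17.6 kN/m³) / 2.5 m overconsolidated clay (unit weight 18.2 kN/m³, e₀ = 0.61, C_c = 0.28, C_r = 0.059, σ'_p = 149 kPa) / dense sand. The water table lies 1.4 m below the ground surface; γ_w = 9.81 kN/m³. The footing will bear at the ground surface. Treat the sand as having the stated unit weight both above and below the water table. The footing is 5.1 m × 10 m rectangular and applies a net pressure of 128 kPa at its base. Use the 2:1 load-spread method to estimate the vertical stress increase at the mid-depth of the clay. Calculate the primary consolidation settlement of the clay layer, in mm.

Mid-depth of clay below the ground surface: z = 1.5 + 2.5/2 = 2.75 m.
Total vertical stress at mid-clay: σ_v = 17.6×1.5 + 18.2×1.25 = 49.15 kPa.
Pore pressure: u = 9.81×(2.75 − 1.4) = 13.244 kPa.
Initial effective stress: σ'_0 = σ_v − u = 49.15 − 13.244 = 35.906 kPa.
Stress increase at mid-clay by the 2:1 spreading method:
Δσ = qBL/((B+z)(L+z)) = 128×5.1×10/((5.1+2.75)(10+2.75)) = 65.223 kPa
Final effective stress: σ'_f = 35.906 + 65.223 = 101.13 kPa.
σ'_f = 101.13 ≤ σ'_p = 149 kPa, so the clay remains overconsolidated and only the recompression index applies:
S_c = C_r·H/(1+e₀)·log₁₀(σ'_f/σ'_0) = 0.059×2.5/1.61×log₁₀(101.13/35.906)
    = 0.091615 × 0.44971 = 0.0412 m

S_c ≈ 41.2 mm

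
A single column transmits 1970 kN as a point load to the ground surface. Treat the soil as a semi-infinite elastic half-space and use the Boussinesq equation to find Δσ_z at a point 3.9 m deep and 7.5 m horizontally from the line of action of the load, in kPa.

Boussinesq vertical stress below a point load on an elastic half-space:
Δσ_z = 3P/(2πz²) · [1 + (r/z)²]^(−5/2)
r/z = 7.5/3.9 = 1.9231; [1+(r/z)²]^(−5/2) = 0.020901.
Δσ_z = 3×1970/(2π×3.9²) × 0.020901 = 61.841 × 0.020901 = 1.293 kPa

Δσ_z ≈ 1.29 kPa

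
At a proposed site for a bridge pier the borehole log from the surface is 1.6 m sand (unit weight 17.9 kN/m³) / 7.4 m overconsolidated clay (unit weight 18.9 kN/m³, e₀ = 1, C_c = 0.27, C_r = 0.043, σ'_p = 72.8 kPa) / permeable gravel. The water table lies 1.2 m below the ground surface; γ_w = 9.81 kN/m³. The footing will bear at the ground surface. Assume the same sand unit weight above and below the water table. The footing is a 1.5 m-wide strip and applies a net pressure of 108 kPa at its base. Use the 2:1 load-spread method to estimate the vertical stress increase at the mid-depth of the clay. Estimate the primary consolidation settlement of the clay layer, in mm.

S_c ≈ 67.8 mm

Mid-depth of clay below the ground surface: z = 1.6 + 7.4/2 = 5.3 m.
Total vertical stress at mid-clay: σ_v = 17.9×1.6 + 18.9×3.7 = 98.57 kPa.
Pore pressure: u = 9.81×(5.3 − 1.2) = 40.221 kPa.
Initial effective stress: σ'_0 = σ_v − u = 98.57 − 40.221 = 58.349 kPa.
Stress increase at mid-clay by the 2:1 spreading method:
Δσ = qB/(B+z) = 108×1.5/(1.5+5.3) = 23.824 kPa
Final effective stress: σ'_f = 58.349 + 23.824 = 82.173 kPa.
σ'_f = 82.173 > σ'_p = 72.8 kPa, so the stress path crosses the preconsolidation pressure — recompression up to σ'_p, then virgin compression beyond:
S_c = H/(1+e₀)·[C_r·log₁₀(σ'_p/σ'_0) + C_c·log₁₀(σ'_f/σ'_p)]
    = 7.4/2 × [0.043×log₁₀(72.8/58.349) + 0.27×log₁₀(82.173/72.8)]
    = 3.7 × [0.0041322 + 0.014201] = 0.06783 m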